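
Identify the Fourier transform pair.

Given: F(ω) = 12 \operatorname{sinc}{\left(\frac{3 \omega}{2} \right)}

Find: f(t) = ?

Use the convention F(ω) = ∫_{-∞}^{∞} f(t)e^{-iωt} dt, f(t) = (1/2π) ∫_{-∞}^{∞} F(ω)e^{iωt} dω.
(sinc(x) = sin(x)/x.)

f(t) = 4 \left(\begin{cases} 1 & \text{for}\: \left|{t}\right| < \frac{3}{2} \\0 & \text{otherwise} \end{cases}\right)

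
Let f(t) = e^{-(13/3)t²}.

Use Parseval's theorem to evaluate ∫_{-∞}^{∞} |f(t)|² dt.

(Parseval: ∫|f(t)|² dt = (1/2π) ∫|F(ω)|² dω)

∫|f(t)|² dt = \frac{\sqrt{78} \sqrt{\pi}}{26}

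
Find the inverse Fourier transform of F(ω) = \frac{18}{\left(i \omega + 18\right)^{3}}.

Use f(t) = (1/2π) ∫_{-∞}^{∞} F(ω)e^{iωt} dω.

f(t) = 9 t^{2} e^{- 18 t} u\left(t\right)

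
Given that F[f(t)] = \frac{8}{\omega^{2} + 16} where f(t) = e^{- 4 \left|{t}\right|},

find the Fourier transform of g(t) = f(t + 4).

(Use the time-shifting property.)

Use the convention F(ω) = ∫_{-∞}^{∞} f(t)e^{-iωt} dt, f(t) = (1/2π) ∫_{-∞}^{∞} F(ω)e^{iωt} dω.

F[g](ω) = \frac{8 e^{4 i \omega}}{\omega^{2} + 16}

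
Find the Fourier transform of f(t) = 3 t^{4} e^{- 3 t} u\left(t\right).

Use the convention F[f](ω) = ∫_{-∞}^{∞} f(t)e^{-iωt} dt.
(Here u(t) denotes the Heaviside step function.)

F(ω) = \frac{72}{\left(i \omega + 3\right)^{5}}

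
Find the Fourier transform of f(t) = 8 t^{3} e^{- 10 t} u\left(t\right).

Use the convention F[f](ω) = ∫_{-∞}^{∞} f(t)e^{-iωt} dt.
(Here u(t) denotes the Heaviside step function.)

F(ω) = \frac{48}{\left(i \omega + 10\right)^{4}}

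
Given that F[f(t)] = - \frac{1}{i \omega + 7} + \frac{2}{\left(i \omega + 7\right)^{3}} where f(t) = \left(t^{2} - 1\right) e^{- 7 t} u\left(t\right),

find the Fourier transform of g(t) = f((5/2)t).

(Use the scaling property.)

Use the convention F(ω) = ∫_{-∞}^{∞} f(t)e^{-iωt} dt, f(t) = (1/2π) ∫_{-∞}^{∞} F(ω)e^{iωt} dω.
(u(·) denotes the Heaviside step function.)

F[g](ω) = \frac{2 \left(100 i \omega - \left(2 i \omega + 35\right)^{3} + 1750\right)}{\left(2 i \omega + 35\right)^{4}}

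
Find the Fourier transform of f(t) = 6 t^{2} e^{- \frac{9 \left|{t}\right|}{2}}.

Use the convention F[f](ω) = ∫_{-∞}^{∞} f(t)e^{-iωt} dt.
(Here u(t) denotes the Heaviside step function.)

F(ω) = \frac{5184 \left(27 - 4 \omega^{2}\right)}{\left(4 \omega^{2} + 81\right)^{3}}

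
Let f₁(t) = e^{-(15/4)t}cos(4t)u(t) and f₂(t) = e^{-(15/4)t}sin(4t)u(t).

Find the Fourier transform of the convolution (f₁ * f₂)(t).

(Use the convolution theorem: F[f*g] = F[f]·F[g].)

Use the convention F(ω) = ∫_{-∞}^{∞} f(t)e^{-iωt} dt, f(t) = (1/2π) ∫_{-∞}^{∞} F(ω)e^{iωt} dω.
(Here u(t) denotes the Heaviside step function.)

F[f₁*f₂](ω) = \frac{256 \left(4 i \omega + 15\right)}{\left(\left(4 i \omega + 15\right)^{2} + 256\right)^{2}}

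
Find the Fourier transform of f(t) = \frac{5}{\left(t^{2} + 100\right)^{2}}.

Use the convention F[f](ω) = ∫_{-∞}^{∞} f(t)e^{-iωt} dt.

F(ω) = \frac{\pi \left(10 \left|{\omega}\right| + 1\right) e^{- 10 \left|{\omega}\right|}}{400}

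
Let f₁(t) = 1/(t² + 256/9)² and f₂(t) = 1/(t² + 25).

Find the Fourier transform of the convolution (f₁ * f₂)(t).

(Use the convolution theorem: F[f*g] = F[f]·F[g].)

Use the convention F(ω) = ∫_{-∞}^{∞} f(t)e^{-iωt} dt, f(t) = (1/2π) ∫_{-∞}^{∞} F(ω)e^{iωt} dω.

F[f₁*f₂](ω) = \frac{9 \pi^{2} \left(16 \left|{\omega}\right| + 3\right) e^{- \frac{31 \left|{\omega}\right|}{3}}}{40960}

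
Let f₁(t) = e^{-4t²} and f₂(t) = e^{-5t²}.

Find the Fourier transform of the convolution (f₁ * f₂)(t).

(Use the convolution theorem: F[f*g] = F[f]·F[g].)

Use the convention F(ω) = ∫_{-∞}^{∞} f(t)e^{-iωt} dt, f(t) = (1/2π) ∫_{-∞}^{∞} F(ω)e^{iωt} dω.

F[f₁*f₂](ω) = \frac{\sqrt{5} \pi e^{- \frac{9 \omega^{2}}{80}}}{10}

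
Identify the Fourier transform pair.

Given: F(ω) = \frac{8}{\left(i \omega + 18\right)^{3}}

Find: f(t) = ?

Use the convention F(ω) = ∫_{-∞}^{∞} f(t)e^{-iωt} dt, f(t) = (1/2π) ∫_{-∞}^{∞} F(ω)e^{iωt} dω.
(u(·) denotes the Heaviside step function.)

f(t) = 4 t^{2} e^{- 18 t} u\left(t\right)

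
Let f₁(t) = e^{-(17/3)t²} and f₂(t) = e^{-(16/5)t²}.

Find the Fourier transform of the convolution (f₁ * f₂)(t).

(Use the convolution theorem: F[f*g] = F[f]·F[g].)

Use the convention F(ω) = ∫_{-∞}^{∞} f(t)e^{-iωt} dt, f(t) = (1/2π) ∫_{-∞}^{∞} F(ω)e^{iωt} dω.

F[f₁*f₂](ω) = \frac{\sqrt{255} \pi e^{- \frac{133 \omega^{2}}{1088}}}{68}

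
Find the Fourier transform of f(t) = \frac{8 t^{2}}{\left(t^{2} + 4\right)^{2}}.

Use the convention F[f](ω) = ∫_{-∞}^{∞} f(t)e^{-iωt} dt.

F(ω) = 2 \pi \left(1 - 2 \left|{\omega}\right|\right) e^{- 2 \left|{\omega}\right|}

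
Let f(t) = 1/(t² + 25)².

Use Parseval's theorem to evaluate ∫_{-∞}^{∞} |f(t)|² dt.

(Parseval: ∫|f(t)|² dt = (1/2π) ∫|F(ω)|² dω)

∫|f(t)|² dt = \frac{\pi}{250000}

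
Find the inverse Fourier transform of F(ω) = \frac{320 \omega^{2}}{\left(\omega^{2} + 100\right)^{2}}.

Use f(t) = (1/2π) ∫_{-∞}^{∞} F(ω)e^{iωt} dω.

f(t) = 8 \left(1 - 10 \left|{t}\right|\right) e^{- 10 \left|{t}\right|}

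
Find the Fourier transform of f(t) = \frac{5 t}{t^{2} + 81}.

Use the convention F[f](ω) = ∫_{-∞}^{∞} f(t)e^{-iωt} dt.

F(ω) = - 5 i \pi e^{- 9 \left|{\omega}\right|} \operatorname{sign}{\left(\omega \right)}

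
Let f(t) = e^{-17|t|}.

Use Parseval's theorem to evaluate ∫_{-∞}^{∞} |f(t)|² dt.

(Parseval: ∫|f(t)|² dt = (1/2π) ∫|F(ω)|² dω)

∫|f(t)|² dt = \frac{1}{17}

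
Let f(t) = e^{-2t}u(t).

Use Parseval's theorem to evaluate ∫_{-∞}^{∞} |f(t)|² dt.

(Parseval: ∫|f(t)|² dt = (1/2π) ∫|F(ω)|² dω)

∫|f(t)|² dt = \frac{1}{4}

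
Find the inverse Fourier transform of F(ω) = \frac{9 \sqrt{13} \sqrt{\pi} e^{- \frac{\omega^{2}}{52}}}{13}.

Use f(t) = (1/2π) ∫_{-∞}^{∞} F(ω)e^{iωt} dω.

f(t) = 9 e^{- 13 t^{2}}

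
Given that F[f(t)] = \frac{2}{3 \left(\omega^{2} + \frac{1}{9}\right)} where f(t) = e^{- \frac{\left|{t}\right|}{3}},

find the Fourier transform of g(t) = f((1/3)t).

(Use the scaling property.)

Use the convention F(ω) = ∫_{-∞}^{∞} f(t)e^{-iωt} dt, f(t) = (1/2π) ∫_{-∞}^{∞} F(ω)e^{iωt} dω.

F[g](ω) = \frac{18}{81 \omega^{2} + 1}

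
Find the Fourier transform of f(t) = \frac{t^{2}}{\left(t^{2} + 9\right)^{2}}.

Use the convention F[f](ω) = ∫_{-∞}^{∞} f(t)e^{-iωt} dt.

F(ω) = \frac{\pi \left(1 - 3 \left|{\omega}\right|\right) e^{- 3 \left|{\omega}\right|}}{6}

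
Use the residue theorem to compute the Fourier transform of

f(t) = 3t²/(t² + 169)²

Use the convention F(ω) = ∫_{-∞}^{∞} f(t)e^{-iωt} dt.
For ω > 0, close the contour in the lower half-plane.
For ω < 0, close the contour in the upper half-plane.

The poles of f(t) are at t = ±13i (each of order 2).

Let g(z) = f(z)e^{-iωz}; for large |z| the factor e^{-iωz} decays in the lower half-plane when ω > 0 and in the upper half-plane when ω < 0.

Case ω > 0 (lower half-plane, clockwise contour ⇒ F(ω) = -2πi·ΣRes):
  Res_{z = - 13 i} g(z) = \frac{3 i \left(1 - 13 \omega\right) e^{- 13 \omega}}{52} (pole of order 2)
  F(ω) = -2πi·ΣRes = \frac{3 \pi \left(1 - 13 \omega\right) e^{- 13 \omega}}{26}

Case ω < 0 (upper half-plane, counterclockwise contour ⇒ F(ω) = +2πi·ΣRes):
  Res_{z = 13 i} g(z) = \frac{3 i \left(- 13 \omega - 1\right) e^{13 \omega}}{52} (pole of order 2)
  F(ω) = 2πi·ΣRes = \frac{3 \pi \left(13 \omega + 1\right) e^{13 \omega}}{26}

Both cases combine into a single formula in |ω|:

F(ω) = \frac{3 \pi \left(1 - 13 \left|{\omega}\right|\right) e^{- 13 \left|{\omega}\right|}}{26}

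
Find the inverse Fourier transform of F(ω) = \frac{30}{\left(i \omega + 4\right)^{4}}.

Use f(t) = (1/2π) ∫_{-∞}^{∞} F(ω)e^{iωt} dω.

f(t) = 5 t^{3} e^{- 4 t} u\left(t\right)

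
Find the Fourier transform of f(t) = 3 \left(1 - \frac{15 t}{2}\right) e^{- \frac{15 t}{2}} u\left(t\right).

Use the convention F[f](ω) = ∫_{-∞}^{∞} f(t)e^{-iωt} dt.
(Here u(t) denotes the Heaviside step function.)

F(ω) = \frac{12 i \omega}{- 4 \omega^{2} + 60 i \omega + 225}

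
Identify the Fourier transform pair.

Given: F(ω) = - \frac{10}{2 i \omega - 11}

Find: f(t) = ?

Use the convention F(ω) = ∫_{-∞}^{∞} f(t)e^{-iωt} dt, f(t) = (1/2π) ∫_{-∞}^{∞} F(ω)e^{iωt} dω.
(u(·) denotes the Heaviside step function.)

f(t) = 5 e^{\frac{11 t}{2}} u\left(- t\right)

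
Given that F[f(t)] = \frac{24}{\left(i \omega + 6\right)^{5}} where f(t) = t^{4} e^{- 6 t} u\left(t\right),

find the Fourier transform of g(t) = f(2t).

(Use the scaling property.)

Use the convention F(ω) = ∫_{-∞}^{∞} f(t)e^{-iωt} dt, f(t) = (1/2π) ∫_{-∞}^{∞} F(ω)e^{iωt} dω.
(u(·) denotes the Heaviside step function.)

F[g](ω) = \frac{384}{\left(i \omega + 12\right)^{5}}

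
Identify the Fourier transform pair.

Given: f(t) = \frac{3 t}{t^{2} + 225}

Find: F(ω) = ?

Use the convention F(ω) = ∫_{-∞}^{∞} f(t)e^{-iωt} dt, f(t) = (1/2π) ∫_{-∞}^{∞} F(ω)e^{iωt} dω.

F(ω) = - 3 i \pi e^{- 15 \left|{\omega}\right|} \operatorname{sign}{\left(\omega \right)}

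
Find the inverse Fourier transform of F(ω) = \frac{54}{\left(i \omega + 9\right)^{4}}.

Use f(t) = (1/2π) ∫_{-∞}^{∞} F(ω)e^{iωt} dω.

f(t) = 9 t^{3} e^{- 9 t} u\left(t\right)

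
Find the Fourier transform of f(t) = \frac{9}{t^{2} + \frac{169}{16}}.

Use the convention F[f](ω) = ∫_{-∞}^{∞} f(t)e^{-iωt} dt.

F(ω) = \frac{36 \pi e^{- \frac{13 \left|{\omega}\right|}{4}}}{13}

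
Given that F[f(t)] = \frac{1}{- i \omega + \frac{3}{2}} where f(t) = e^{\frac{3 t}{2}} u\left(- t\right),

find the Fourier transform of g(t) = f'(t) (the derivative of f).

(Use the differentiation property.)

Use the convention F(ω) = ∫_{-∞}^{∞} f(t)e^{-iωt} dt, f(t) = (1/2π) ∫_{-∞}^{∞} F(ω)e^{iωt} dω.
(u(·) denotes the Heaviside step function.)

F[g](ω) = - \frac{2 \omega}{2 \omega + 3 i}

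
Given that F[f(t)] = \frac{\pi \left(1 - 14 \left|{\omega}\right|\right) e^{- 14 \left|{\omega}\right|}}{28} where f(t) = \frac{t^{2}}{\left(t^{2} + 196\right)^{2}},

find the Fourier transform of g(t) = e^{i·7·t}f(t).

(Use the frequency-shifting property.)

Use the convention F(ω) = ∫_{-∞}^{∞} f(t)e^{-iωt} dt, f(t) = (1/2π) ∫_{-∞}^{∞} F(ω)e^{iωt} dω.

F[g](ω) = \frac{\pi \left(1 - 14 \left|{\omega - 7}\right|\right) e^{- 14 \left|{\omega - 7}\right|}}{28}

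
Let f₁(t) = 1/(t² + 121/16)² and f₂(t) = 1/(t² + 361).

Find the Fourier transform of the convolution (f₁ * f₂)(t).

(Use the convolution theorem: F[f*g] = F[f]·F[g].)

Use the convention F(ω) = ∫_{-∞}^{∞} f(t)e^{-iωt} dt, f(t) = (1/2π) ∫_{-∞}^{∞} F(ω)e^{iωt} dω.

F[f₁*f₂](ω) = \frac{8 \pi^{2} \left(11 \left|{\omega}\right| + 4\right) e^{- \frac{87 \left|{\omega}\right|}{4}}}{25289}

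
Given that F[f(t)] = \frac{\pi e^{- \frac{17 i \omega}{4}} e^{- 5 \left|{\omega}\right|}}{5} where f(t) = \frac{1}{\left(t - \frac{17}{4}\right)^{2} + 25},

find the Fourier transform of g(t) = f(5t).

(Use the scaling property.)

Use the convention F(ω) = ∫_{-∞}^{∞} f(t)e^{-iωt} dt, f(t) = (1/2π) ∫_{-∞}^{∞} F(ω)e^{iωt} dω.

F[g](ω) = \frac{\pi e^{- \frac{17 i \omega}{20} - \left|{\omega}\right|}}{25}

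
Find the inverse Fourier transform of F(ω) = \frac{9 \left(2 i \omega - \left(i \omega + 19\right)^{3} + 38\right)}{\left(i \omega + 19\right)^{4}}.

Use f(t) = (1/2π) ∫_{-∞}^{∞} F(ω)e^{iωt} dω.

f(t) = 9 \left(t^{2} - 1\right) e^{- 19 t} u\left(t\right)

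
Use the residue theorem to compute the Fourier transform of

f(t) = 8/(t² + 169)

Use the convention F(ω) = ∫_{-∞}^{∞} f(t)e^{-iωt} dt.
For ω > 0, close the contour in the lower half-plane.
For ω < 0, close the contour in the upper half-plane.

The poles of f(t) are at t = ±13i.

Let g(z) = f(z)e^{-iωz}; for large |z| the factor e^{-iωz} decays in the lower half-plane when ω > 0 and in the upper half-plane when ω < 0.

Case ω > 0 (lower half-plane, clockwise contour ⇒ F(ω) = -2πi·ΣRes):
  Res_{z = - 13 i} g(z) = \frac{4 i e^{- 13 \omega}}{13}
  F(ω) = -2πi·ΣRes = \frac{8 \pi e^{- 13 \omega}}{13}

Case ω < 0 (upper half-plane, counterclockwise contour ⇒ F(ω) = +2πi·ΣRes):
  Res_{z = 13 i} g(z) = - \frac{4 i e^{13 \omega}}{13}
  F(ω) = 2πi·ΣRes = \frac{8 \pi e^{13 \omega}}{13}

Both cases combine into a single formula in |ω|:

F(ω) = \frac{8 \pi e^{- 13 \left|{\omega}\right|}}{13}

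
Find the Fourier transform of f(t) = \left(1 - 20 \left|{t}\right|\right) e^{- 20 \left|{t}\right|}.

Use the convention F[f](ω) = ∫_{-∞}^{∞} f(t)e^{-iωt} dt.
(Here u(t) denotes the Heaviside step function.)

F(ω) = \frac{80 \omega^{2}}{\left(\omega^{2} + 400\right)^{2}}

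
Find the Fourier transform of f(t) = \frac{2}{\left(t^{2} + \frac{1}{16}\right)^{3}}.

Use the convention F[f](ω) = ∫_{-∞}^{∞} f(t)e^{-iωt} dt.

F(ω) = 16 \pi \left(\omega^{2} + 12 \left|{\omega}\right| + 48\right) e^{- \frac{\left|{\omega}\right|}{4}}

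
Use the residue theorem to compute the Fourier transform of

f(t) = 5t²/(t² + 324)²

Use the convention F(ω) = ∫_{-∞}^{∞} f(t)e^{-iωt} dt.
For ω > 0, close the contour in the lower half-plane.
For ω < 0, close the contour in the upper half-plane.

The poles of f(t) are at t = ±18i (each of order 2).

Let g(z) = f(z)e^{-iωz}; for large |z| the factor e^{-iωz} decays in the lower half-plane when ω > 0 and in the upper half-plane when ω < 0.

Case ω > 0 (lower half-plane, clockwise contour ⇒ F(ω) = -2πi·ΣRes):
  Res_{z = - 18 i} g(z) = \frac{5 i \left(1 - 18 \omega\right) e^{- 18 \omega}}{72} (pole of order 2)
  F(ω) = -2πi·ΣRes = \frac{5 \pi \left(1 - 18 \omega\right) e^{- 18 \omega}}{36}

Case ω < 0 (upper half-plane, counterclockwise contour ⇒ F(ω) = +2πi·ΣRes):
  Res_{z = 18 i} g(z) = \frac{5 i \left(- 18 \omega - 1\right) e^{18 \omega}}{72} (pole of order 2)
  F(ω) = 2πi·ΣRes = \frac{5 \pi \left(18 \omega + 1\right) e^{18 \omega}}{36}

Both cases combine into a single formula in |ω|:

F(ω) = \frac{5 \pi \left(1 - 18 \left|{\omega}\right|\right) e^{- 18 \left|{\omega}\right|}}{36}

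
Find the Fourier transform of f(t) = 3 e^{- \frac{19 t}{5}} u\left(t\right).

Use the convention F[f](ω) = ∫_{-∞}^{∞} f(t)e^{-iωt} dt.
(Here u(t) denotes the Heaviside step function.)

F(ω) = \frac{15}{5 i \omega + 19}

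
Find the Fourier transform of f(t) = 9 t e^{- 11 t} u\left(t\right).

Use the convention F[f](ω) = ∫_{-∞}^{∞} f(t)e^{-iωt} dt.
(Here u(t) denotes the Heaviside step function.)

F(ω) = \frac{9}{\left(i \omega + 11\right)^{2}}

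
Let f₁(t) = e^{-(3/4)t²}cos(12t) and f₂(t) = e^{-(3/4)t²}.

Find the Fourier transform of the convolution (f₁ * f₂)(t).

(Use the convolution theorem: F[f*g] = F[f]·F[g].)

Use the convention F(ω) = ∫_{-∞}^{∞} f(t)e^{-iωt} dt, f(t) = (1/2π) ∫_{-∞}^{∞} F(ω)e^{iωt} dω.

F[f₁*f₂](ω) = \frac{2 \pi \left(e^{16 \omega} + 1\right) e^{- \frac{2 \omega^{2}}{3} - 8 \omega - 48}}{3}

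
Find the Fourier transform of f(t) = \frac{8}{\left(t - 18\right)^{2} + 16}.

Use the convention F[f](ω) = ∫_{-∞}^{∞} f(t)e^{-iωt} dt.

F(ω) = 2 \pi e^{- 18 i \omega - 4 \left|{\omega}\right|}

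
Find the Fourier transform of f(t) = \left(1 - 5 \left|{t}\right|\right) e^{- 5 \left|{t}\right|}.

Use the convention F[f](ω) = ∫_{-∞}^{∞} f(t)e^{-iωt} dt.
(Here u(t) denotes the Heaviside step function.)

F(ω) = \frac{20 \omega^{2}}{\left(\omega^{2} + 25\right)^{2}}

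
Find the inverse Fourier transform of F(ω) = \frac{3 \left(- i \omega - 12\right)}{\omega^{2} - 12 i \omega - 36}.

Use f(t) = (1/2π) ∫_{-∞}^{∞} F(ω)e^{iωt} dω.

f(t) = 3 \left(6 t + 1\right) e^{- 6 t} u\left(t\right)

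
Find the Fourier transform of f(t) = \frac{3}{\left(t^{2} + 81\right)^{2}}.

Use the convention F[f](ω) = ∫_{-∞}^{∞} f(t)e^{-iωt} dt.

F(ω) = \frac{\pi \left(9 \left|{\omega}\right| + 1\right) e^{- 9 \left|{\omega}\right|}}{486}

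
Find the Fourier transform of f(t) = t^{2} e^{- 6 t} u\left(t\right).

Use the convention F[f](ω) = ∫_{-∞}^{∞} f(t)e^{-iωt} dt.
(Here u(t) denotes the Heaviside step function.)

F(ω) = \frac{2}{\left(i \omega + 6\right)^{3}}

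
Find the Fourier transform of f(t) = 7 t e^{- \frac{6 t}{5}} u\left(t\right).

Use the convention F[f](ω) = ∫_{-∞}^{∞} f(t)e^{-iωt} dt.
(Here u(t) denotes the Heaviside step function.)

F(ω) = \frac{175}{\left(5 i \omega + 6\right)^{2}}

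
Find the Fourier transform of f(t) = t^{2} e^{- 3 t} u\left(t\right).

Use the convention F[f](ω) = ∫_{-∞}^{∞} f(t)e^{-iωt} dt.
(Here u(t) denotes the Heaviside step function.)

F(ω) = \frac{2}{\left(i \omega + 3\right)^{3}}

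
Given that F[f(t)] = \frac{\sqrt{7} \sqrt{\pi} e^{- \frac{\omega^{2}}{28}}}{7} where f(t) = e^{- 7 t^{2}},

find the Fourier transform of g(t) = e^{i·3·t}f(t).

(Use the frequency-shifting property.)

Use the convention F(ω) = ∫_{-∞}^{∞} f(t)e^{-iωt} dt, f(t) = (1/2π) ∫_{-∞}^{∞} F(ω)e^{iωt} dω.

F[g](ω) = \frac{\sqrt{7} \sqrt{\pi} e^{- \frac{\left(\omega - 3\right)^{2}}{28}}}{7}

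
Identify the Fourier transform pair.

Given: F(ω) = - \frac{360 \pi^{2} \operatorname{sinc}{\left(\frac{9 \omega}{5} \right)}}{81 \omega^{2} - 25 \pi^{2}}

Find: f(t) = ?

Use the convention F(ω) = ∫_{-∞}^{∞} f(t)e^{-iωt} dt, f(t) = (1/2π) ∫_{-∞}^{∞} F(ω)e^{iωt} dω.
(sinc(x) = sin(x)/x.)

f(t) = 8 \left(\begin{cases} \frac{\cos{\left(\frac{5 \pi t}{9} \right)}}{2} + \frac{1}{2} & \text{for}\: \left|{t}\right| < \frac{9}{5} \\0 & \text{otherwise} \end{cases}\right)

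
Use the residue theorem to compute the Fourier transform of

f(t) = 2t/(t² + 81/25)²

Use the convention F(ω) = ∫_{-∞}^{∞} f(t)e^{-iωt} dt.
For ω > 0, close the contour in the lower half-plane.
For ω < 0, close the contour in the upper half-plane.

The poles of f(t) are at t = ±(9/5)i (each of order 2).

Let g(z) = f(z)e^{-iωz}; for large |z| the factor e^{-iωz} decays in the lower half-plane when ω > 0 and in the upper half-plane when ω < 0.

Case ω > 0 (lower half-plane, clockwise contour ⇒ F(ω) = -2πi·ΣRes):
  Res_{z = - \frac{9 i}{5}} g(z) = \frac{5 \omega e^{- \frac{9 \omega}{5}}}{18} (pole of order 2)
  F(ω) = -2πi·ΣRes = - \frac{5 i \pi \omega e^{- \frac{9 \omega}{5}}}{9}

Case ω < 0 (upper half-plane, counterclockwise contour ⇒ F(ω) = +2πi·ΣRes):
  Res_{z = \frac{9 i}{5}} g(z) = - \frac{5 \omega e^{\frac{9 \omega}{5}}}{18} (pole of order 2)
  F(ω) = 2πi·ΣRes = - \frac{5 i \pi \omega e^{\frac{9 \omega}{5}}}{9}

Both cases combine into a single formula in |ω|:

F(ω) = - \frac{5 i \pi \omega e^{- \frac{9 \left|{\omega}\right|}{5}}}{9}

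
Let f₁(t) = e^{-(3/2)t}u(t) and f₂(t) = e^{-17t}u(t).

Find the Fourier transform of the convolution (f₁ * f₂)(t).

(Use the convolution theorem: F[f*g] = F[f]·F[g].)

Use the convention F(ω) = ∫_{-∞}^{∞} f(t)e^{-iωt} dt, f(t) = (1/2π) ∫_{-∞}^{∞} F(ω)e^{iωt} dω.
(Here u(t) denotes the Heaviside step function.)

F[f₁*f₂](ω) = \frac{2}{\left(i \omega + 17\right) \left(2 i \omega + 3\right)}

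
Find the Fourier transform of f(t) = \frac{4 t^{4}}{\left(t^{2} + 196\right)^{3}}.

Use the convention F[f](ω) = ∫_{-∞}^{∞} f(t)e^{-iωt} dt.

F(ω) = \frac{\pi \left(196 \omega^{2} - 70 \left|{\omega}\right| + 3\right) e^{- 14 \left|{\omega}\right|}}{28}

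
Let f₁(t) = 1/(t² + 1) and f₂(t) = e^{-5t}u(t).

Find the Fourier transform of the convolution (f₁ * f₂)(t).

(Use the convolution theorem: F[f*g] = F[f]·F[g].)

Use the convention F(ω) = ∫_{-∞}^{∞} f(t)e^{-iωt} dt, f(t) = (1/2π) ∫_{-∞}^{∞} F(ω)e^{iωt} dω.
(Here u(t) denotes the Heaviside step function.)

F[f₁*f₂](ω) = \frac{\pi e^{- \left|{\omega}\right|}}{i \omega + 5}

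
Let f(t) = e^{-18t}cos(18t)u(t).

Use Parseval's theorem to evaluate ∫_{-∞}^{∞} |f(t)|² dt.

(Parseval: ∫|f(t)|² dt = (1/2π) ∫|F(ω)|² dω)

∫|f(t)|² dt = \frac{1}{48}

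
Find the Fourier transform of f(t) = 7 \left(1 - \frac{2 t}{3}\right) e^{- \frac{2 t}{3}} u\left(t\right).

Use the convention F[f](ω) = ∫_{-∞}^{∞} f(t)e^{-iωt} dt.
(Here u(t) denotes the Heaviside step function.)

F(ω) = \frac{63 i \omega}{- 9 \omega^{2} + 12 i \omega + 4}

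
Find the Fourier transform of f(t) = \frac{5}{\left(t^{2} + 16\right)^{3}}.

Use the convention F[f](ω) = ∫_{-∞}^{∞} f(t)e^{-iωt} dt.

F(ω) = \frac{5 \pi \left(16 \omega^{2} + 12 \left|{\omega}\right| + 3\right) e^{- 4 \left|{\omega}\right|}}{8192}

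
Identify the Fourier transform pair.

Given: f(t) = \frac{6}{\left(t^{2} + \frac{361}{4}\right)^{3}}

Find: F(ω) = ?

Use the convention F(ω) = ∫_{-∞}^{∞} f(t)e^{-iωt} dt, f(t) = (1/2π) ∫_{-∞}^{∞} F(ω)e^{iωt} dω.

F(ω) = \frac{6 \pi \left(361 \omega^{2} + 114 \left|{\omega}\right| + 12\right) e^{- \frac{19 \left|{\omega}\right|}{2}}}{2476099}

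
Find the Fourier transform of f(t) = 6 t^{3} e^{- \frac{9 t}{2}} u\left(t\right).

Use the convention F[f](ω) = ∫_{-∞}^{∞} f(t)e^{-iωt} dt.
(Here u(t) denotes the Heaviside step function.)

F(ω) = \frac{576}{\left(2 i \omega + 9\right)^{4}}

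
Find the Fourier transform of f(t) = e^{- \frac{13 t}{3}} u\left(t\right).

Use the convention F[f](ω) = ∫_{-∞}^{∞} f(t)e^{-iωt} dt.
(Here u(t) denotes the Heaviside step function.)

F(ω) = \frac{3}{3 i \omega + 13}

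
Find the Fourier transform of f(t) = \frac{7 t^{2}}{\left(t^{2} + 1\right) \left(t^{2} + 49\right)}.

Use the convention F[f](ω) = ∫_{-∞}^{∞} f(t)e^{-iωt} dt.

F(ω) = \frac{7 \pi \left(7 - e^{6 \left|{\omega}\right|}\right) e^{- 7 \left|{\omega}\right|}}{48}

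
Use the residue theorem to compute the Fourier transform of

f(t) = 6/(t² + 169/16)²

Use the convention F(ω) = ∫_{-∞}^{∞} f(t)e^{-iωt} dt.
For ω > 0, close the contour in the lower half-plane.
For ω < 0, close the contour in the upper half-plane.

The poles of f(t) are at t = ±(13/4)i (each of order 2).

Let g(z) = f(z)e^{-iωz}; for large |z| the factor e^{-iωz} decays in the lower half-plane when ω > 0 and in the upper half-plane when ω < 0.

Case ω > 0 (lower half-plane, clockwise contour ⇒ F(ω) = -2πi·ΣRes):
  Res_{z = - \frac{13 i}{4}} g(z) = \frac{24 i \left(13 \omega + 4\right) e^{- \frac{13 \omega}{4}}}{2197} (pole of order 2)
  F(ω) = -2πi·ΣRes = \frac{48 \pi \left(13 \omega + 4\right) e^{- \frac{13 \omega}{4}}}{2197}

Case ω < 0 (upper half-plane, counterclockwise contour ⇒ F(ω) = +2πi·ΣRes):
  Res_{z = \frac{13 i}{4}} g(z) = \frac{24 i \left(13 \omega - 4\right) e^{\frac{13 \omega}{4}}}{2197} (pole of order 2)
  F(ω) = 2πi·ΣRes = \frac{48 \pi \left(4 - 13 \omega\right) e^{\frac{13 \omega}{4}}}{2197}

Both cases combine into a single formula in |ω|:

F(ω) = \frac{48 \pi \left(13 \left|{\omega}\right| + 4\right) e^{- \frac{13 \left|{\omega}\right|}{4}}}{2197}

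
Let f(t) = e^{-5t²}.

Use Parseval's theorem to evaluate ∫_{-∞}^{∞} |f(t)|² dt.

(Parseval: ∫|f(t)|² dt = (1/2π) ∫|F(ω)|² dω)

∫|f(t)|² dt = \frac{\sqrt{10} \sqrt{\pi}}{10}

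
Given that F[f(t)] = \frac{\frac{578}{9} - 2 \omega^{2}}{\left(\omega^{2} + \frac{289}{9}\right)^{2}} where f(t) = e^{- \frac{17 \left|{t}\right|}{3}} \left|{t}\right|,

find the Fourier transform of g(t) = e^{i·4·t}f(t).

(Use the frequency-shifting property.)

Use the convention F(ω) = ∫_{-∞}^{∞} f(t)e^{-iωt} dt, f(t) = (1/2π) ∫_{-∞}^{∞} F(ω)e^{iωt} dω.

F[g](ω) = \frac{18 \left(289 - 9 \left(\omega - 4\right)^{2}\right)}{\left(9 \left(\omega - 4\right)^{2} + 289\right)^{2}}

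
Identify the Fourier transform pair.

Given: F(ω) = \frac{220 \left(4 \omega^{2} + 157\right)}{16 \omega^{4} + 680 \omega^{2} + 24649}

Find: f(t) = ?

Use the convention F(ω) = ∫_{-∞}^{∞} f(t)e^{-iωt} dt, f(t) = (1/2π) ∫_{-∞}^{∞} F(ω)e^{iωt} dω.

f(t) = 5 e^{- \frac{11 \left|{t}\right|}{2}} \cos{\left(3 t \right)}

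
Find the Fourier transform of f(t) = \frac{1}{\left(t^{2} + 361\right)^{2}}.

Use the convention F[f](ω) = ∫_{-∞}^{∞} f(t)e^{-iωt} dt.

F(ω) = \frac{\pi \left(19 \left|{\omega}\right| + 1\right) e^{- 19 \left|{\omega}\right|}}{13718}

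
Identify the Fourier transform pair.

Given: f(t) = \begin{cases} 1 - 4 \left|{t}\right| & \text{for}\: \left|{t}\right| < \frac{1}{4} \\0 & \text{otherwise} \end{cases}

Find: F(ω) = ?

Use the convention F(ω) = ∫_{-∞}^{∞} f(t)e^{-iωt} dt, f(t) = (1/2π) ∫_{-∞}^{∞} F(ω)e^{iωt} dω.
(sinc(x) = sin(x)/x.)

F(ω) = \frac{\operatorname{sinc}^{2}{\left(\frac{\omega}{8} \right)}}{4}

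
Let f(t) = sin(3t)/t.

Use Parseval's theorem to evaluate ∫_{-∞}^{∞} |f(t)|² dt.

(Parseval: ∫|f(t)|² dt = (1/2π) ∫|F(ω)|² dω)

∫|f(t)|² dt = 3 \pi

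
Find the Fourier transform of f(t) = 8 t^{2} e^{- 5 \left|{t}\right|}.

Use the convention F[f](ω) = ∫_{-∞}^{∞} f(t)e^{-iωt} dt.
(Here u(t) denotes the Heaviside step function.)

F(ω) = \frac{160 \left(25 - 3 \omega^{2}\right)}{\left(\omega^{2} + 25\right)^{3}}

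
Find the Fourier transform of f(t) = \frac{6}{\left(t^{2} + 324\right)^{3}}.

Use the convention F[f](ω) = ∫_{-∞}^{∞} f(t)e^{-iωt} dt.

F(ω) = \frac{\pi \left(108 \omega^{2} + 18 \left|{\omega}\right| + 1\right) e^{- 18 \left|{\omega}\right|}}{839808}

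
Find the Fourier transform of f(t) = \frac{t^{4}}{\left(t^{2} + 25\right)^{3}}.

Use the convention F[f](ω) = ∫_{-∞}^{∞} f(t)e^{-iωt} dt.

F(ω) = \frac{\pi \left(25 \omega^{2} - 25 \left|{\omega}\right| + 3\right) e^{- 5 \left|{\omega}\right|}}{40}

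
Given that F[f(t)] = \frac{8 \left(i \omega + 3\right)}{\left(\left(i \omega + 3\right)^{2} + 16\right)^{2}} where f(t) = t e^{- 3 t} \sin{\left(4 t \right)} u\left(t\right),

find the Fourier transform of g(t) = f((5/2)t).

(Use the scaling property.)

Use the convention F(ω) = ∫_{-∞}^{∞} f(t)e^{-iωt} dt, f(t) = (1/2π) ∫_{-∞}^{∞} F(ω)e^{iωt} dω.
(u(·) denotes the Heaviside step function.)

F[g](ω) = \frac{400 \left(2 i \omega + 15\right)}{\left(\left(2 i \omega + 15\right)^{2} + 400\right)^{2}}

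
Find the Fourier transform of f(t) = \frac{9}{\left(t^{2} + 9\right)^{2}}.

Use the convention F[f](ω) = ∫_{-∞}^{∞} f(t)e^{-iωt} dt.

F(ω) = \frac{\pi \left(3 \left|{\omega}\right| + 1\right) e^{- 3 \left|{\omega}\right|}}{6}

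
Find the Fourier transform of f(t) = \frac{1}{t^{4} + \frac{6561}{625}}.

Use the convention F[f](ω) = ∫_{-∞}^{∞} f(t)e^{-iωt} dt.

F(ω) = \frac{125 \pi e^{- \frac{9 \sqrt{2} \left|{\omega}\right|}{10}} \sin{\left(\frac{9 \sqrt{2} \left|{\omega}\right|}{10} + \frac{\pi}{4} \right)}}{729}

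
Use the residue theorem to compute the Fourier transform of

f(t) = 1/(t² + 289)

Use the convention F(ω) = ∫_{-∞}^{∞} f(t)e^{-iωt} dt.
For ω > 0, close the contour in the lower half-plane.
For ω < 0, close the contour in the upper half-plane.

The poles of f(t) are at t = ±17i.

Let g(z) = f(z)e^{-iωz}; for large |z| the factor e^{-iωz} decays in the lower half-plane when ω > 0 and in the upper half-plane when ω < 0.

Case ω > 0 (lower half-plane, clockwise contour ⇒ F(ω) = -2πi·ΣRes):
  Res_{z = - 17 i} g(z) = \frac{i e^{- 17 \omega}}{34}
  F(ω) = -2πi·ΣRes = \frac{\pi e^{- 17 \omega}}{17}

Case ω < 0 (upper half-plane, counterclockwise contour ⇒ F(ω) = +2πi·ΣRes):
  Res_{z = 17 i} g(z) = - \frac{i e^{17 \omega}}{34}
  F(ω) = 2πi·ΣRes = \frac{\pi e^{17 \omega}}{17}

Both cases combine into a single formula in |ω|:

F(ω) = \frac{\pi e^{- 17 \left|{\omega}\right|}}{17}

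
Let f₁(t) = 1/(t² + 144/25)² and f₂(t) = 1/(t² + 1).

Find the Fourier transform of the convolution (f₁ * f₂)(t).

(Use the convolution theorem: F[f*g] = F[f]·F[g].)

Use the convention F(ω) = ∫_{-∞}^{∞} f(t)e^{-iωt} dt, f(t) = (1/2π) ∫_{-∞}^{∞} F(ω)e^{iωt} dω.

F[f₁*f₂](ω) = \frac{25 \pi^{2} \left(12 \left|{\omega}\right| + 5\right) e^{- \frac{17 \left|{\omega}\right|}{5}}}{3456}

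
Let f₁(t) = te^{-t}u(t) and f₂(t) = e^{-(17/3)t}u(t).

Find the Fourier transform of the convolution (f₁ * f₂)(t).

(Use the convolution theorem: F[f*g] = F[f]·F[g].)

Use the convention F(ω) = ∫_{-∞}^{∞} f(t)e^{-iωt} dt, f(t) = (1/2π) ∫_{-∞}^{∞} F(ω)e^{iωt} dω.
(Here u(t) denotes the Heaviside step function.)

F[f₁*f₂](ω) = \frac{3}{\left(i \omega + 1\right)^{2} \left(3 i \omega + 17\right)}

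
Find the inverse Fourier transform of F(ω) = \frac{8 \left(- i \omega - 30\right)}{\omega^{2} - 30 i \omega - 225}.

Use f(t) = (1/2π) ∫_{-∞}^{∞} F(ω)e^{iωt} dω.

f(t) = 8 \left(15 t + 1\right) e^{- 15 t} u\left(t\right)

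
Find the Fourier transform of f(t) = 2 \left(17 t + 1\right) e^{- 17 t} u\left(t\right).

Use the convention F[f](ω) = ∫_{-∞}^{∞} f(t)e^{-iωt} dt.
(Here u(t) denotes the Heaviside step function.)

F(ω) = \frac{2 \left(- i \omega - 34\right)}{\omega^{2} - 34 i \omega - 289}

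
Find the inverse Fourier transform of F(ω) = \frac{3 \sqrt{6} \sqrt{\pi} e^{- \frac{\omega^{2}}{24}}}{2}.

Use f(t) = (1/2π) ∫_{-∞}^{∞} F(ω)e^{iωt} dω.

f(t) = 9 e^{- 6 t^{2}}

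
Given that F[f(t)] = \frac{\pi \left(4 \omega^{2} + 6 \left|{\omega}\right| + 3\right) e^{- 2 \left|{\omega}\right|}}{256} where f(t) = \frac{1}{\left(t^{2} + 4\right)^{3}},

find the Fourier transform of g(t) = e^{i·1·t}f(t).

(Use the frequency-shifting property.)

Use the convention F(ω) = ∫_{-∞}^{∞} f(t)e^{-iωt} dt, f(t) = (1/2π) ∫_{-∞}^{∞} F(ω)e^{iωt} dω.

F[g](ω) = \frac{\pi \left(4 \left(\omega - 1\right)^{2} + 6 \left|{\omega - 1}\right| + 3\right) e^{- 2 \left|{\omega - 1}\right|}}{256}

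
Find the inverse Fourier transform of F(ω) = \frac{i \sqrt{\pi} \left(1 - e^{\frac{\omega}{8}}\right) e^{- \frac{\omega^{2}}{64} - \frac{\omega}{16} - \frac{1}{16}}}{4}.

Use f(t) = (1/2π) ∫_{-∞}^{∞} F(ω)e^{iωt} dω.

f(t) = 2 e^{- 16 t^{2}} \sin{\left(2 t \right)}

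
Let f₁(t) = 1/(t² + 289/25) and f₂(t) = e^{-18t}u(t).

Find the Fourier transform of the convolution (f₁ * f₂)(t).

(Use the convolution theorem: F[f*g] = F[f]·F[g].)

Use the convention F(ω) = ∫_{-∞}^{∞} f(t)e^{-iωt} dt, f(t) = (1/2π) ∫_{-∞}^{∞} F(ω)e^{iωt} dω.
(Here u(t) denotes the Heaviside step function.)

F[f₁*f₂](ω) = \frac{5 \pi e^{- \frac{17 \left|{\omega}\right|}{5}}}{17 \left(i \omega + 18\right)}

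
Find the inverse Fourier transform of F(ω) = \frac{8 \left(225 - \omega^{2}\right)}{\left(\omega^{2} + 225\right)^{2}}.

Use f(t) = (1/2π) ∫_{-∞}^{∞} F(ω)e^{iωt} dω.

f(t) = 4 e^{- 15 \left|{t}\right|} \left|{t}\right|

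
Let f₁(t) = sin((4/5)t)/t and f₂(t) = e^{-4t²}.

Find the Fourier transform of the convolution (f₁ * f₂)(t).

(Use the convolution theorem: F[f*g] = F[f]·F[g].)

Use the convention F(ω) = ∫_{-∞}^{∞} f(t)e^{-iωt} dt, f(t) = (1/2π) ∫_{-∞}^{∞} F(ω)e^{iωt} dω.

F[f₁*f₂](ω) = \begin{cases} \frac{\pi^{\frac{3}{2}} e^{- \frac{\omega^{2}}{16}}}{2} & \text{for}\: \omega > - \frac{4}{5} \wedge \omega < \frac{4}{5} \\0 & \text{otherwise} \end{cases}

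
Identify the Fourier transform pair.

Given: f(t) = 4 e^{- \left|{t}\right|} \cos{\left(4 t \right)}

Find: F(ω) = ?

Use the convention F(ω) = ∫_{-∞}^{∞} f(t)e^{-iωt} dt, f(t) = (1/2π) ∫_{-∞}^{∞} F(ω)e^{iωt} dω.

F(ω) = \frac{8 \left(\omega^{2} + 17\right)}{\omega^{4} - 30 \omega^{2} + 289}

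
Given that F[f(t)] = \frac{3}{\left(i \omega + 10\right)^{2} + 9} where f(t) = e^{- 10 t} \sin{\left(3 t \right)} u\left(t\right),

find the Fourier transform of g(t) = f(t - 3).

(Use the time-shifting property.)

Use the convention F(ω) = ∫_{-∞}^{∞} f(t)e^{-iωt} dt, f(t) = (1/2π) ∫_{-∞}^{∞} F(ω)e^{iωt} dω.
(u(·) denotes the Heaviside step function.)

F[g](ω) = \frac{3 e^{- 3 i \omega}}{\left(i \omega + 10\right)^{2} + 9}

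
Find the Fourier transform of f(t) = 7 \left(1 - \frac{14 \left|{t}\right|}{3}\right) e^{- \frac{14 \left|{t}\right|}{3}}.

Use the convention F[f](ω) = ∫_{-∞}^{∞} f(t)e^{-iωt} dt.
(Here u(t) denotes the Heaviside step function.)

F(ω) = \frac{10584 \omega^{2}}{\left(9 \omega^{2} + 196\right)^{2}}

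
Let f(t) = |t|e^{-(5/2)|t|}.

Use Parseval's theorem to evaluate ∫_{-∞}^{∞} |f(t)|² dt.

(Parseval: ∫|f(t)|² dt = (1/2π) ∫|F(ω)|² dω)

∫|f(t)|² dt = \frac{4}{125}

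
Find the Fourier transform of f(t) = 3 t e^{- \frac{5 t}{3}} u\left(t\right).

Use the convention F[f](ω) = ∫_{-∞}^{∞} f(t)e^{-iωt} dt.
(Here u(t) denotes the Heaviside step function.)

F(ω) = \frac{27}{\left(3 i \omega + 5\right)^{2}}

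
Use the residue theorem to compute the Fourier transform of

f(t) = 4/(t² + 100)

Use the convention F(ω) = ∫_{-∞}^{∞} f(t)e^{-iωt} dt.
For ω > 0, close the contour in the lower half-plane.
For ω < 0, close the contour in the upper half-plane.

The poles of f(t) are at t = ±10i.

Let g(z) = f(z)e^{-iωz}; for large |z| the factor e^{-iωz} decays in the lower half-plane when ω > 0 and in the upper half-plane when ω < 0.

Case ω > 0 (lower half-plane, clockwise contour ⇒ F(ω) = -2πi·ΣRes):
  Res_{z = - 10 i} g(z) = \frac{i e^{- 10 \omega}}{5}
  F(ω) = -2πi·ΣRes = \frac{2 \pi e^{- 10 \omega}}{5}

Case ω < 0 (upper half-plane, counterclockwise contour ⇒ F(ω) = +2πi·ΣRes):
  Res_{z = 10 i} g(z) = - \frac{i e^{10 \omega}}{5}
  F(ω) = 2πi·ΣRes = \frac{2 \pi e^{10 \omega}}{5}

Both cases combine into a single formula in |ω|:

F(ω) = \frac{2 \pi e^{- 10 \left|{\omega}\right|}}{5}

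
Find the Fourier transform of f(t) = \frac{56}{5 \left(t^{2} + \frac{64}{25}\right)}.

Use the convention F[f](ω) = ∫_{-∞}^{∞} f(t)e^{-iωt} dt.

F(ω) = 7 \pi e^{- \frac{8 \left|{\omega}\right|}{5}}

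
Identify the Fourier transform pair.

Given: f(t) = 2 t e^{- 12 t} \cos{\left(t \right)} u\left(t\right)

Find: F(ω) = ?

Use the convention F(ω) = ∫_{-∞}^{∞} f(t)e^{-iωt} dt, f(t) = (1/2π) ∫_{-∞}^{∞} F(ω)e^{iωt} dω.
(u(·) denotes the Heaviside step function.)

F(ω) = \frac{2 \left(\left(i \omega + 12\right)^{2} - 1\right)}{\left(\left(i \omega + 12\right)^{2} + 1\right)^{2}}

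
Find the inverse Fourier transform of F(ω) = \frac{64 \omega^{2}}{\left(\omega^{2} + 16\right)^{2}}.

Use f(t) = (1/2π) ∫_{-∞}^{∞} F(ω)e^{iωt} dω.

f(t) = 4 \left(1 - 4 \left|{t}\right|\right) e^{- 4 \left|{t}\right|}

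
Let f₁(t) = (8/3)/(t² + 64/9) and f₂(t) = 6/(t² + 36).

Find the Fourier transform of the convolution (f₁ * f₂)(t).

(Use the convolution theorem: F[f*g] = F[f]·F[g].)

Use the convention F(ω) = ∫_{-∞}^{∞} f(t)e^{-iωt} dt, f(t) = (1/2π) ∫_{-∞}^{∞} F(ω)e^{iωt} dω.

F[f₁*f₂](ω) = \pi^{2} e^{- \frac{26 \left|{\omega}\right|}{3}}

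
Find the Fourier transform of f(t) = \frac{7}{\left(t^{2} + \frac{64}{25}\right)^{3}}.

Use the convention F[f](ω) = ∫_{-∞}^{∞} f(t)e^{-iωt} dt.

F(ω) = \frac{875 \pi \left(64 \omega^{2} + 120 \left|{\omega}\right| + 75\right) e^{- \frac{8 \left|{\omega}\right|}{5}}}{262144}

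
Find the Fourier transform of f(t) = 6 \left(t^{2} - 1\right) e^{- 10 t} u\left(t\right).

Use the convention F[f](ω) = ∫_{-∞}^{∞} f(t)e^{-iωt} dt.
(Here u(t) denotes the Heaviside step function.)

F(ω) = \frac{6 \left(2 i \omega - \left(i \omega + 10\right)^{3} + 20\right)}{\left(i \omega + 10\right)^{4}}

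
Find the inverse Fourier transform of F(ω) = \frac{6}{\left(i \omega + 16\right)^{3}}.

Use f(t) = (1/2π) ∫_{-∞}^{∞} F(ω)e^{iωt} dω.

f(t) = 3 t^{2} e^{- 16 t} u\left(t\right)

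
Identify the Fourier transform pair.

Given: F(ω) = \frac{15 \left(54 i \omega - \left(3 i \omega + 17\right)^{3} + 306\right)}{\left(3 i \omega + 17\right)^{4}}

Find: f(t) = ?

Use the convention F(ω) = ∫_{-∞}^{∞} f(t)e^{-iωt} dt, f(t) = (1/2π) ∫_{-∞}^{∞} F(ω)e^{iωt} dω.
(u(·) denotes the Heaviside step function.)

f(t) = 5 \left(t^{2} - 1\right) e^{- \frac{17 t}{3}} u\left(t\right)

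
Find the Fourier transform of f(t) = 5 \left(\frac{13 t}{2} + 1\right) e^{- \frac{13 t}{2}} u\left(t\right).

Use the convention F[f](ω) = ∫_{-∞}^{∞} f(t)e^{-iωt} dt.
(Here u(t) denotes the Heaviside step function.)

F(ω) = \frac{20 \left(- i \omega - 13\right)}{4 \omega^{2} - 52 i \omega - 169}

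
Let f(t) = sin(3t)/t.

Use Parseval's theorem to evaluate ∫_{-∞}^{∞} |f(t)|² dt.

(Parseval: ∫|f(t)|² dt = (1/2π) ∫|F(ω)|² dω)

∫|f(t)|² dt = 3 \pi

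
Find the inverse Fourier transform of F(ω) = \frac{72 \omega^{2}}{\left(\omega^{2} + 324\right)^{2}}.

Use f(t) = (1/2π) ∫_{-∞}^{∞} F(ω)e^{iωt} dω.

f(t) = \left(1 - 18 \left|{t}\right|\right) e^{- 18 \left|{t}\right|}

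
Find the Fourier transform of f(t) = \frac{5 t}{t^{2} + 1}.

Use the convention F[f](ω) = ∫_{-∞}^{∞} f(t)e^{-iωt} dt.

F(ω) = - 5 i \pi e^{- \left|{\omega}\right|} \operatorname{sign}{\left(\omega \right)}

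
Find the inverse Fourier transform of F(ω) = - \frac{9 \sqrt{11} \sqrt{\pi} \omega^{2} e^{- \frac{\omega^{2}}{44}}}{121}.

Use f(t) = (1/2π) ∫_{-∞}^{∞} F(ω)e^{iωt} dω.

f(t) = 9 \left(44 t^{2} - 2\right) e^{- 11 t^{2}}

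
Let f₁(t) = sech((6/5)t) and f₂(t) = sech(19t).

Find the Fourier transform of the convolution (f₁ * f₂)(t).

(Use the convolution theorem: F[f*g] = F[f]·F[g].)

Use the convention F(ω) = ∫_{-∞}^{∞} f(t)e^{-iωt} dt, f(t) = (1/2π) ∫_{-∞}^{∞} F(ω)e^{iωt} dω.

F[f₁*f₂](ω) = \frac{5 \pi^{2}}{114 \cosh{\left(\frac{\pi \omega}{38} \right)} \cosh{\left(\frac{5 \pi \omega}{12} \right)}}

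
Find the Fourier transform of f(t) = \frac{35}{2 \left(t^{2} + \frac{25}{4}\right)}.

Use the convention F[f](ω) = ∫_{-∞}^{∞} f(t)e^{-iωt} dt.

F(ω) = 7 \pi e^{- \frac{5 \left|{\omega}\right|}{2}}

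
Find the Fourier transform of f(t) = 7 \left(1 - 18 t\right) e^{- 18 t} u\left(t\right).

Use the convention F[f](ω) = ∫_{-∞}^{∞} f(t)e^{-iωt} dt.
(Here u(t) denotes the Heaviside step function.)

F(ω) = \frac{7 i \omega}{- \omega^{2} + 36 i \omega + 324}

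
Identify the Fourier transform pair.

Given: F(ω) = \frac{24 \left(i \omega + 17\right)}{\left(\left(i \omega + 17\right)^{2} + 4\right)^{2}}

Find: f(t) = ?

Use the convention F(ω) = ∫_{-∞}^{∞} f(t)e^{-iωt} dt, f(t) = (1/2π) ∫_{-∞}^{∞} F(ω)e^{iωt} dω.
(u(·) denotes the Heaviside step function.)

f(t) = 6 t e^{- 17 t} \sin{\left(2 t \right)} u\left(t\right)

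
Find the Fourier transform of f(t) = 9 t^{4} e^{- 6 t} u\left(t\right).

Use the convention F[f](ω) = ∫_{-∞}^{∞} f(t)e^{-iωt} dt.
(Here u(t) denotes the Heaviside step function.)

F(ω) = \frac{216}{\left(i \omega + 6\right)^{5}}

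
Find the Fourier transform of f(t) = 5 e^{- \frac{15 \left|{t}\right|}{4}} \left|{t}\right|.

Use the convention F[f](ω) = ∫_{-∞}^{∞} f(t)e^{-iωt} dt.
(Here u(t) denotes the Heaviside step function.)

F(ω) = \frac{160 \left(225 - 16 \omega^{2}\right)}{\left(16 \omega^{2} + 225\right)^{2}}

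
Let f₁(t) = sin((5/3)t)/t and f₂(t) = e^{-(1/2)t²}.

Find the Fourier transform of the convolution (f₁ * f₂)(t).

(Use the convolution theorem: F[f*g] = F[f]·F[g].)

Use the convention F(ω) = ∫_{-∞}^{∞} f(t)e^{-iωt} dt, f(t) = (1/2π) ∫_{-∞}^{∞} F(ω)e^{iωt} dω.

F[f₁*f₂](ω) = \begin{cases} \sqrt{2} \pi^{\frac{3}{2}} e^{- \frac{\omega^{2}}{2}} & \text{for}\: \omega > - \frac{5}{3} \wedge \omega < \frac{5}{3} \\0 & \text{otherwise} \end{cases}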